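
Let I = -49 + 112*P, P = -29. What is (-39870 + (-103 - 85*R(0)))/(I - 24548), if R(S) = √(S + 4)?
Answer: 40143/27845 ≈ 1.4417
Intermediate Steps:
R(S) = √(4 + S)
I = -3297 (I = -49 + 112*(-29) = -49 - 3248 = -3297)
(-39870 + (-103 - 85*R(0)))/(I - 24548) = (-39870 + (-103 - 85*√(4 + 0)))/(-3297 - 24548) = (-39870 + (-103 - 85*√4))/(-27845) = (-39870 + (-103 - 85*2))*(-1/27845) = (-39870 + (-103 - 170))*(-1/27845) = (-39870 - 273)*(-1/27845) = -40143*(-1/27845) = 40143/27845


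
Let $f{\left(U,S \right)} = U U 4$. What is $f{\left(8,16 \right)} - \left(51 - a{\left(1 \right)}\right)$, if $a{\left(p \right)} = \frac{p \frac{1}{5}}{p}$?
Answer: $\frac{1026}{5} \approx 205.2$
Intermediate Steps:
$f{\left(U,S \right)} = 4 U^{2}$ ($f{\left(U,S \right)} = U^{2} \cdot 4 = 4 U^{2}$)
$a{\left(p \right)} = \frac{1}{5}$ ($a{\left(p \right)} = \frac{p \frac{1}{5}}{p} = \frac{\frac{1}{5} p}{p} = \frac{1}{5}$)
$f{\left(8,16 \right)} - \left(51 - a{\left(1 \right)}\right) = 4 \cdot 8^{2} - \left(51 - \frac{1}{5}\right) = 4 \cdot 64 - \left(51 - \frac{1}{5}\right) = 256 - \frac{254}{5} = \frac{1026}{5}$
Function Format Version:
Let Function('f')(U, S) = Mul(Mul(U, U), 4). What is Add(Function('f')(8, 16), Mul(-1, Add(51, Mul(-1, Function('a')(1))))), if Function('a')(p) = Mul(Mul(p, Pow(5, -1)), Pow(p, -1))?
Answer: Rational(1026, 5) ≈ 205.20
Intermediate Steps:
Function('f')(U, S) = Mul(4, Pow(U, 2)) (Function('f')(U, S) = Mul(Pow(U, 2), 4) = Mul(4, Pow(U, 2)))
Function('a')(p) = Rational(1, 5) (Function('a')(p) = Mul(Mul(p, Rational(1, 5)), Pow(p, -1)) = Mul(Mul(Rational(1, 5), p), Pow(p, -1)) = Rational(1, 5))
Add(Function('f')(8, 16), Mul(-1, Add(51, Mul(-1, Function('a')(1))))) = Add(Mul(4, Pow(8, 2)), Mul(-1, Add(51, Mul(-1, Rational(1, 5))))) = Add(Mul(4, 64), Mul(-1, Add(51, Rational(-1, 5)))) = Add(256, Mul(-1, Rational(254, 5))) = Add(256, Rational(-254, 5)) = Rational(1026, 5)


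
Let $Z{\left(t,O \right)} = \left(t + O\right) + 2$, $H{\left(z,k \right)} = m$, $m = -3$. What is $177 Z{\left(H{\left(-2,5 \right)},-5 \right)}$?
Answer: $-1062$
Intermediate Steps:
$H{\left(z,k \right)} = -3$
$Z{\left(t,O \right)} = 2 + O + t$ ($Z{\left(t,O \right)} = \left(O + t\right) + 2 = 2 + O + t$)
$177 Z{\left(H{\left(-2,5 \right)},-5 \right)} = 177 \left(2 - 5 - 3\right) = 177 \left(-6\right) = -1062$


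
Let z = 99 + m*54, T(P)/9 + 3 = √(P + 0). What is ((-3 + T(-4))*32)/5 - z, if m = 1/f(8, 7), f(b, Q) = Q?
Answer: -2091/7 + 576*I/5 ≈ -298.71 + 115.2*I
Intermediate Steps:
m = ⅐ (m = 1/7 = ⅐ ≈ 0.14286)
T(P) = -27 + 9*√P (T(P) = -27 + 9*√(P + 0) = -27 + 9*√P)
z = 747/7 (z = 99 + (⅐)*54 = 99 + 54/7 = 747/7 ≈ 106.71)
((-3 + T(-4))*32)/5 - z = ((-3 + (-27 + 9*√(-4)))*32)/5 - 1*747/7 = ((-3 + (-27 + 9*(2*I)))*32)*(⅕) - 747/7 = ((-3 + (-27 + 18*I))*32)*(⅕) - 747/7 = ((-30 + 18*I)*32)*(⅕) - 747/7 = (-960 + 576*I)*(⅕) - 747/7 = (-192 + 576*I/5) - 747/7 = -2091/7 + 576*I/5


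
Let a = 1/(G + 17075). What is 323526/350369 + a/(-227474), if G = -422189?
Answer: 29813859784449305/32287520133451284 ≈ 0.92339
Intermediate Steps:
a = -1/405114 (a = 1/(-422189 + 17075) = 1/(-405114) = -1/405114 ≈ -2.4684e-6)
323526/350369 + a/(-227474) = 323526/350369 - 1/405114/(-227474) = 323526*(1/350369) - 1/405114*(-1/227474) = 323526/350369 + 1/92152902036 = 29813859784449305/32287520133451284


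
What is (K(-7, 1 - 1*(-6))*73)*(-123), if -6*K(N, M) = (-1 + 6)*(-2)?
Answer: -14965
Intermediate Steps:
K(N, M) = 5/3 (K(N, M) = -(-1 + 6)*(-2)/6 = -5*(-2)/6 = -1/6*(-10) = 5/3)
(K(-7, 1 - 1*(-6))*73)*(-123) = ((5/3)*73)*(-123) = (365/3)*(-123) = -14965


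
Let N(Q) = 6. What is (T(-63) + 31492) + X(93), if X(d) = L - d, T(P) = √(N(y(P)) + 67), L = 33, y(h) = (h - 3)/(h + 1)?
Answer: 31432 + √73 ≈ 31441.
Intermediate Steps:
y(h) = (-3 + h)/(1 + h)
T(P) = √73 (T(P) = √(6 + 67) = √73)
X(d) = 33 - d
(T(-63) + 31492) + X(93) = (√73 + 31492) + (33 - 1*93) = (31492 + √73) + (33 - 93) = (31492 + √73) - 60 = 31432 + √73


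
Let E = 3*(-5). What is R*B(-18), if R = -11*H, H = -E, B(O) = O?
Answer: 2970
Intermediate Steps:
E = -15
H = 15 (H = -1*(-15) = 15)
R = -165 (R = -11*15 = -165)
R*B(-18) = -165*(-18) = 2970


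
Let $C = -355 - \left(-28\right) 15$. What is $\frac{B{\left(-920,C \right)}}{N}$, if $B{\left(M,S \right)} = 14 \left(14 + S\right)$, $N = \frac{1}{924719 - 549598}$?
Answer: $414883826$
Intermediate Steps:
$N = \frac{1}{375121} \approx 2.6658 \cdot 10^{-6}$
$C = 65$ ($C = -355 - -420 = -355 + 420 = 65$)
$B{\left(M,S \right)} = 196 + 14 S$
$\frac{B{\left(-920,C \right)}}{N} = \left(196 + 14 \cdot 65\right) \frac{1}{\frac{1}{375121}} = \left(196 + 910\right) 375121 = 1106 \cdot 375121 = 414883826$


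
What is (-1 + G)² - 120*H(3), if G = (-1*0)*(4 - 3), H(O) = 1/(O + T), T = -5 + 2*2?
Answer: -59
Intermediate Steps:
T = -1 (T = -5 + 4 = -1)
H(O) = 1/(-1 + O) (H(O) = 1/(O - 1) = 1/(-1 + O))
G = 0 (G = 0*1 = 0)
(-1 + G)² - 120*H(3) = (-1 + 0)² - 120/(-1 + 3) = (-1)² - 120/2 = 1 - 120*½ = 1 - 60 = -59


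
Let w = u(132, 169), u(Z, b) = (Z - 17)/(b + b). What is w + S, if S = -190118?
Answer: -64259769/338 ≈ -1.9012e+5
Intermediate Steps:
u(Z, b) = (-17 + Z)/(2*b) (u(Z, b) = (-17 + Z)/((2*b)) = (-17 + Z)*(1/(2*b)) = (-17 + Z)/(2*b))
w = 115/338 (w = (1/2)*(-17 + 132)/169 = (1/2)*(1/169)*115 = 115/338 ≈ 0.34024)
w + S = 115/338 - 190118 = -64259769/338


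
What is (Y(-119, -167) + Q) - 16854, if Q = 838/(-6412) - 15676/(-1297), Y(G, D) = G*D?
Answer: 12603265271/4158182 ≈ 3031.0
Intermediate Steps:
Y(G, D) = D*G
Q = 49713813/4158182 (Q = 838*(-1/6412) - 15676*(-1/1297) = -419/3206 + 15676/1297 = 49713813/4158182 ≈ 11.956)
(Y(-119, -167) + Q) - 16854 = (-167*(-119) + 49713813/4158182) - 16854 = (19873 + 49713813/4158182) - 16854 = 82685264699/4158182 - 16854 = 12603265271/4158182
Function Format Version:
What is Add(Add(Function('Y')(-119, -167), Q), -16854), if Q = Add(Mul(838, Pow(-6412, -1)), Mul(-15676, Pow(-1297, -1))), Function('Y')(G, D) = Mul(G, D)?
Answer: Rational(12603265271, 4158182) ≈ 3031.0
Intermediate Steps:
Function('Y')(G, D) = Mul(D, G)
Q = Rational(49713813, 4158182) (Q = Add(Mul(838, Rational(-1, 6412)), Mul(-15676, Rational(-1, 1297))) = Add(Rational(-419, 3206), Rational(15676, 1297)) = Rational(49713813, 4158182) ≈ 11.956)
Add(Add(Function('Y')(-119, -167), Q), -16854) = Add(Add(Mul(-167, -119), Rational(49713813, 4158182)), -16854) = Add(Add(19873, Rational(49713813, 4158182)), -16854) = Add(Rational(82685264699, 4158182), -16854) = Rational(12603265271, 4158182)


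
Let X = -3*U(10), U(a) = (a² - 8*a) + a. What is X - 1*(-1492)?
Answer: 1402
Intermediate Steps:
U(a) = a² - 7*a
X = -90 (X = -30*(-7 + 10) = -30*3 = -3*30 = -90)
X - 1*(-1492) = -90 - 1*(-1492) = -90 + 1492 = 1402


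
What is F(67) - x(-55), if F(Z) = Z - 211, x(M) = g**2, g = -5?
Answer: -169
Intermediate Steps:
x(M) = 25 (x(M) = (-5)**2 = 25)
F(Z) = -211 + Z
F(67) - x(-55) = (-211 + 67) - 1*25 = -144 - 25 = -169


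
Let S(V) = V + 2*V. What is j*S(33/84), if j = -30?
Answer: -495/14 ≈ -35.357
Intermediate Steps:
S(V) = 3*V
j*S(33/84) = -90*33/84 = -90*33*(1/84) = -90*11/28 = -30*33/28 = -495/14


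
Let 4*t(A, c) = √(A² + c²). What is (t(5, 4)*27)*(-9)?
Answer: -243*√41/4 ≈ -388.99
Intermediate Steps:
t(A, c) = √(A² + c²)/4
(t(5, 4)*27)*(-9) = ((√(5² + 4²)/4)*27)*(-9) = ((√(25 + 16)/4)*27)*(-9) = ((√41/4)*27)*(-9) = (27*√41/4)*(-9) = -243*√41/4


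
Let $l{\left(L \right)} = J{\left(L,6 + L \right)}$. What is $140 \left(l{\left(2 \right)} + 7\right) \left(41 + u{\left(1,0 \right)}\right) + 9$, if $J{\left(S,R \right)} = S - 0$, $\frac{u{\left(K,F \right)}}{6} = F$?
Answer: $51669$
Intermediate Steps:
$u{\left(K,F \right)} = 6 F$
$J{\left(S,R \right)} = S$ ($J{\left(S,R \right)} = S + 0 = S$)
$l{\left(L \right)} = L$
$140 \left(l{\left(2 \right)} + 7\right) \left(41 + u{\left(1,0 \right)}\right) + 9 = 140 \left(2 + 7\right) \left(41 + 6 \cdot 0\right) + 9 = 140 \cdot 9 \left(41 + 0\right) + 9 = 140 \cdot 9 \cdot 41 + 9 = 140 \cdot 369 + 9 = 51660 + 9 = 51669$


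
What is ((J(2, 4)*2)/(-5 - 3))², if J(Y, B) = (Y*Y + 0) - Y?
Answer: ¼ ≈ 0.25000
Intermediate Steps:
J(Y, B) = Y² - Y (J(Y, B) = (Y² + 0) - Y = Y² - Y)
((J(2, 4)*2)/(-5 - 3))² = (((2*(-1 + 2))*2)/(-5 - 3))² = (((2*1)*2)/(-8))² = ((2*2)*(-⅛))² = (4*(-⅛))² = (-½)² = ¼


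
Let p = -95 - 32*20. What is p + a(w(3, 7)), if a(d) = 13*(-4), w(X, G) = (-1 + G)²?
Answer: -787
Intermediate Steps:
p = -735 (p = -95 - 640 = -735)
a(d) = -52
p + a(w(3, 7)) = -735 - 52 = -787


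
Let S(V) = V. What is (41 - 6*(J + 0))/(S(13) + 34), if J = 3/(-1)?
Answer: 59/47 ≈ 1.2553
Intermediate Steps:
J = -3 (J = 3*(-1) = -3)
(41 - 6*(J + 0))/(S(13) + 34) = (41 - 6*(-3 + 0))/(13 + 34) = (41 - 6*(-3))/47 = (41 + 18)/47 = (1/47)*59 = 59/47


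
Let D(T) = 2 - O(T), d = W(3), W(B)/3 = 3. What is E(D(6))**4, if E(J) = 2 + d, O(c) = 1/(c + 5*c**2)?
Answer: 14641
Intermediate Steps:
W(B) = 9 (W(B) = 3*3 = 9)
d = 9
D(T) = 2 - 1/(T*(1 + 5*T))
E(J) = 11 (E(J) = 2 + 9 = 11)
E(D(6))**4 = 11**4 = 14641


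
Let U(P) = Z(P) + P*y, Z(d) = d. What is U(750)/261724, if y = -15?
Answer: -2625/65431 ≈ -0.040119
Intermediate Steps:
U(P) = -14*P (U(P) = P + P*(-15) = P - 15*P = -14*P)
U(750)/261724 = -14*750/261724 = -10500*1/261724 = -2625/65431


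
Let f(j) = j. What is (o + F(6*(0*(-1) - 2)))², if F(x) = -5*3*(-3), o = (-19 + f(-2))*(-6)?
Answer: 29241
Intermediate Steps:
o = 126 (o = (-19 - 2)*(-6) = -21*(-6) = 126)
F(x) = 45 (F(x) = -15*(-3) = 45)
(o + F(6*(0*(-1) - 2)))² = (126 + 45)² = 171² = 29241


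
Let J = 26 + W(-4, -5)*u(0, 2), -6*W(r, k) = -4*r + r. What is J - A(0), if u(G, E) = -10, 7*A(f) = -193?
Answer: 515/7 ≈ 73.571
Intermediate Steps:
A(f) = -193/7 (A(f) = (1/7)*(-193) = -193/7)
W(r, k) = r/2 (W(r, k) = -(-4*r + r)/6 = -(-1)*r/2 = r/2)
J = 46 (J = 26 + ((1/2)*(-4))*(-10) = 26 - 2*(-10) = 26 + 20 = 46)
J - A(0) = 46 - 1*(-193/7) = 46 + 193/7 = 515/7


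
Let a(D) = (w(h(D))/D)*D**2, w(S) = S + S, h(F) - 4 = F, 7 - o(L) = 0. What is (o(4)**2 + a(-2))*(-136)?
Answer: -5576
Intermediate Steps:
o(L) = 7 (o(L) = 7 - 1*0 = 7 + 0 = 7)
h(F) = 4 + F
w(S) = 2*S
a(D) = D*(8 + 2*D) (a(D) = ((2*(4 + D))/D)*D**2 = ((8 + 2*D)/D)*D**2 = D*(8 + 2*D))
(o(4)**2 + a(-2))*(-136) = (7**2 + 2*(-2)*(4 - 2))*(-136) = (49 + 2*(-2)*2)*(-136) = (49 - 8)*(-136) = 41*(-136) = -5576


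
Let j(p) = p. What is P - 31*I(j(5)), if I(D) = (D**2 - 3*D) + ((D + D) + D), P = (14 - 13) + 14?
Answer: -760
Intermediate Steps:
P = 15 (P = 1 + 14 = 15)
I(D) = D**2 (I(D) = (D**2 - 3*D) + (2*D + D) = (D**2 - 3*D) + 3*D = D**2)
P - 31*I(j(5)) = 15 - 31*5**2 = 15 - 31*25 = 15 - 775 = -760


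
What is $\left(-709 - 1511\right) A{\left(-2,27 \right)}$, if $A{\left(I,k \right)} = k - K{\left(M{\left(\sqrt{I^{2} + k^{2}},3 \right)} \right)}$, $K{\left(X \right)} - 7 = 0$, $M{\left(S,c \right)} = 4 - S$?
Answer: $-44400$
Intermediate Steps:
$K{\left(X \right)} = 7$ ($K{\left(X \right)} = 7 + 0 = 7$)
$A{\left(I,k \right)} = -7 + k$ ($A{\left(I,k \right)} = k - 7 = -7 + k$)
$\left(-709 - 1511\right) A{\left(-2,27 \right)} = \left(-709 - 1511\right) \left(-7 + 27\right) = \left(-2220\right) 20 = -44400$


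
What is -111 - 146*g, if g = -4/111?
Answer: -11737/111 ≈ -105.74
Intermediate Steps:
g = -4/111 (g = -4*1/111 = -4/111 ≈ -0.036036)
-111 - 146*g = -111 - 146*(-4/111) = -111 + 584/111 = -11737/111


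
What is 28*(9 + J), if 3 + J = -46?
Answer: -1120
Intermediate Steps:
J = -49 (J = -3 - 46 = -49)
28*(9 + J) = 28*(9 - 49) = 28*(-40) = -1120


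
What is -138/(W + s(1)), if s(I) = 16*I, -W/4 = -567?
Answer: -69/1142 ≈ -0.060420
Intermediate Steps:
W = 2268 (W = -4*(-567) = 2268)
-138/(W + s(1)) = -138/(2268 + 16*1) = -138/(2268 + 16) = -138/2284 = -138*1/2284 = -69/1142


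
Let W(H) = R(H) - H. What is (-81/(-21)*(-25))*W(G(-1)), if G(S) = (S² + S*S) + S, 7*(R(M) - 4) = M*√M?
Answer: -14850/49 ≈ -303.06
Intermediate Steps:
R(M) = 4 + M^(3/2)/7 (R(M) = 4 + (M*√M)/7 = 4 + M^(3/2)/7)
G(S) = S + 2*S² (G(S) = (S² + S²) + S = 2*S² + S = S + 2*S²)
W(H) = 4 - H + H^(3/2)/7 (W(H) = (4 + H^(3/2)/7) - H = 4 - H + H^(3/2)/7)
(-81/(-21)*(-25))*W(G(-1)) = (-81/(-21)*(-25))*(4 - (-1)*(1 + 2*(-1)) + (-(1 + 2*(-1)))^(3/2)/7) = (-81*(-1/21)*(-25))*(4 - (-1)*(1 - 2) + (-(1 - 2))^(3/2)/7) = ((27/7)*(-25))*(4 - (-1)*(-1) + (-1*(-1))^(3/2)/7) = -675*(4 - 1*1 + 1^(3/2)/7)/7 = -675*(4 - 1 + (⅐)*1)/7 = -675*(4 - 1 + ⅐)/7 = -675/7*22/7 = -14850/49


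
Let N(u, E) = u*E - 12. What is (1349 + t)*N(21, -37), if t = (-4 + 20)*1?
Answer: -1076985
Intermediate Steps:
t = 16 (t = 16*1 = 16)
N(u, E) = -12 + E*u (N(u, E) = E*u - 12 = -12 + E*u)
(1349 + t)*N(21, -37) = (1349 + 16)*(-12 - 37*21) = 1365*(-12 - 777) = 1365*(-789) = -1076985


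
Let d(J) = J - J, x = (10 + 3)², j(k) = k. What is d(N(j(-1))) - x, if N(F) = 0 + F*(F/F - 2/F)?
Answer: -169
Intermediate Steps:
N(F) = F*(1 - 2/F) (N(F) = 0 + F*(1 - 2/F) = F*(1 - 2/F))
x = 169 (x = 13² = 169)
d(J) = 0
d(N(j(-1))) - x = 0 - 1*169 = 0 - 169 = -169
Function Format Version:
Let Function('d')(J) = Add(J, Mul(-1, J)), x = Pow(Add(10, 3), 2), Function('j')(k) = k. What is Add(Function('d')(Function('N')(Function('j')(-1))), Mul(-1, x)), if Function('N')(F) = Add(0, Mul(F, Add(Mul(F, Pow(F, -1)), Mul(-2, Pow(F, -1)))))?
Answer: -169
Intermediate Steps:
Function('N')(F) = Mul(F, Add(1, Mul(-2, Pow(F, -1)))) (Function('N')(F) = Add(0, Mul(F, Add(1, Mul(-2, Pow(F, -1))))) = Mul(F, Add(1, Mul(-2, Pow(F, -1)))))
x = 169 (x = Pow(13, 2) = 169)
Function('d')(J) = 0
Add(Function('d')(Function('N')(Function('j')(-1))), Mul(-1, x)) = Add(0, Mul(-1, 169)) = Add(0, -169) = -169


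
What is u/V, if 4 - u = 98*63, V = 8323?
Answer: -6170/8323 ≈ -0.74132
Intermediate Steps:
u = -6170 (u = 4 - 98*63 = 4 - 1*6174 = 4 - 6174 = -6170)
u/V = -6170/8323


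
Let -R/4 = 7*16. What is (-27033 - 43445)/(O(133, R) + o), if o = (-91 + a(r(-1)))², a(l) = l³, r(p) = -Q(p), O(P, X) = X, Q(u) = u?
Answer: -35239/3826 ≈ -9.2104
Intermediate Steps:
R = -448 (R = -28*16 = -4*112 = -448)
r(p) = -p
o = 8100 (o = (-91 + (-1*(-1))³)² = (-91 + 1³)² = (-91 + 1)² = (-90)² = 8100)
(-27033 - 43445)/(O(133, R) + o) = (-27033 - 43445)/(-448 + 8100) = -70478/7652 = -70478*1/7652 = -35239/3826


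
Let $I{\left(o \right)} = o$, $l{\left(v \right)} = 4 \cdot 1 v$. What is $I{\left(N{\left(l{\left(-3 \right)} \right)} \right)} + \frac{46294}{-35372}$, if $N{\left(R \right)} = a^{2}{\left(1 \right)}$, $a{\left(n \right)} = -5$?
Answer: $\frac{419003}{17686} \approx 23.691$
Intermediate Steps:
$l{\left(v \right)} = 4 v$
$N{\left(R \right)} = 25$ ($N{\left(R \right)} = \left(-5\right)^{2} = 25$)
$I{\left(N{\left(l{\left(-3 \right)} \right)} \right)} + \frac{46294}{-35372} = 25 + \frac{46294}{-35372} = 25 + 46294 \left(- \frac{1}{35372}\right) = 25 - \frac{23147}{17686} = \frac{419003}{17686}$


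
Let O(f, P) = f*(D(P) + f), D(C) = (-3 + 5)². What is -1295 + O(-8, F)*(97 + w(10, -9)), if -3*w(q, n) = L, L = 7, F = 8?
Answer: 5203/3 ≈ 1734.3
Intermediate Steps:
D(C) = 4 (D(C) = 2² = 4)
O(f, P) = f*(4 + f)
w(q, n) = -7/3 (w(q, n) = -⅓*7 = -7/3)
-1295 + O(-8, F)*(97 + w(10, -9)) = -1295 + (-8*(4 - 8))*(97 - 7/3) = -1295 - 8*(-4)*(284/3) = -1295 + 32*(284/3) = -1295 + 9088/3 = 5203/3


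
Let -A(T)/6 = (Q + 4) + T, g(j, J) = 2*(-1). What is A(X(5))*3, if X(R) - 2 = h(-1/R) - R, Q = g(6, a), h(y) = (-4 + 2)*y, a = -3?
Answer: 54/5 ≈ 10.800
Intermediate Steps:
h(y) = -2*y
g(j, J) = -2
Q = -2
X(R) = 2 - R + 2/R (X(R) = 2 + (-(-2)/R - R) = 2 + (2/R - R) = 2 + (-R + 2/R) = 2 - R + 2/R)
A(T) = -12 - 6*T (A(T) = -6*((-2 + 4) + T) = -6*(2 + T) = -12 - 6*T)
A(X(5))*3 = (-12 - 6*(2 - 1*5 + 2/5))*3 = (-12 - 6*(2 - 5 + 2*(1/5)))*3 = (-12 - 6*(2 - 5 + 2/5))*3 = (-12 - 6*(-13/5))*3 = (-12 + 78/5)*3 = (18/5)*3 = 54/5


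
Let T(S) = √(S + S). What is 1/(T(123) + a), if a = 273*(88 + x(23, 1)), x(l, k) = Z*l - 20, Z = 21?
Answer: 50141/7542359561 - √246/22627078683 ≈ 6.6472e-6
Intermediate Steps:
x(l, k) = -20 + 21*l (x(l, k) = 21*l - 20 = -20 + 21*l)
T(S) = √2*√S (T(S) = √(2*S) = √2*√S)
a = 150423 (a = 273*(88 + (-20 + 21*23)) = 273*(88 + (-20 + 483)) = 273*(88 + 463) = 273*551 = 150423)
1/(T(123) + a) = 1/(√2*√123 + 150423) = 1/(√246 + 150423) = 1/(150423 + √246)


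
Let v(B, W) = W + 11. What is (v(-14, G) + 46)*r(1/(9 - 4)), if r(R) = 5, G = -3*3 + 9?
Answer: 285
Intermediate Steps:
G = 0 (G = -9 + 9 = 0)
v(B, W) = 11 + W
(v(-14, G) + 46)*r(1/(9 - 4)) = ((11 + 0) + 46)*5 = (11 + 46)*5 = 57*5 = 285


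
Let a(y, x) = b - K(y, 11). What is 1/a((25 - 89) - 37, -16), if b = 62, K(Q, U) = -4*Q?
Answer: -1/342 ≈ -0.0029240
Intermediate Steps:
a(y, x) = 62 + 4*y (a(y, x) = 62 - (-4)*y = 62 + 4*y)
1/a((25 - 89) - 37, -16) = 1/(62 + 4*((25 - 89) - 37)) = 1/(62 + 4*(-64 - 37)) = 1/(62 + 4*(-101)) = 1/(62 - 404) = 1/(-342) = -1/342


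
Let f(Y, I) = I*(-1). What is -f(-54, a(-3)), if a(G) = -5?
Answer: -5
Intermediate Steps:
f(Y, I) = -I
-f(-54, a(-3)) = -(-1)*(-5) = -1*5 = -5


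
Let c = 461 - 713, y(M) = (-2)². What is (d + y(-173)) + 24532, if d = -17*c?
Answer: 28820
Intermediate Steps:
y(M) = 4
c = -252
d = 4284 (d = -17*(-252) = 4284)
(d + y(-173)) + 24532 = (4284 + 4) + 24532 = 4288 + 24532 = 28820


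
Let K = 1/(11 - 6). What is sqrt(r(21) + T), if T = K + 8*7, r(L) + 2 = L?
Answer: 2*sqrt(470)/5 ≈ 8.6718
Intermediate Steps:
K = 1/5 ≈ 0.20000
r(L) = -2 + L
T = 281/5 (T = 1/5 + 8*7 = 1/5 + 56 = 281/5 ≈ 56.200)
sqrt(r(21) + T) = sqrt((-2 + 21) + 281/5) = sqrt(19 + 281/5) = sqrt(376/5) = 2*sqrt(470)/5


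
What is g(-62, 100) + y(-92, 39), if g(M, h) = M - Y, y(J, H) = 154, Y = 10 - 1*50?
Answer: 132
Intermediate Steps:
Y = -40 (Y = 10 - 50 = -40)
g(M, h) = 40 + M (g(M, h) = M - 1*(-40) = M + 40 = 40 + M)
g(-62, 100) + y(-92, 39) = (40 - 62) + 154 = -22 + 154 = 132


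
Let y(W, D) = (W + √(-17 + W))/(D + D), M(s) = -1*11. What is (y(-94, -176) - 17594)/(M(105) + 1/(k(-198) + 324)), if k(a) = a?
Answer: 195079311/121880 + 63*I*√111/243760 ≈ 1600.6 + 0.0027229*I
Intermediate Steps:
M(s) = -11
y(W, D) = (W + √(-17 + W))/(2*D) (y(W, D) = (W + √(-17 + W))/((2*D)) = (W + √(-17 + W))*(1/(2*D)) = (W + √(-17 + W))/(2*D))
(y(-94, -176) - 17594)/(M(105) + 1/(k(-198) + 324)) = ((½)*(-94 + √(-17 - 94))/(-176) - 17594)/(-11 + 1/(-198 + 324)) = ((½)*(-1/176)*(-94 + √(-111)) - 17594)/(-11 + 1/126) = ((½)*(-1/176)*(-94 + I*√111) - 17594)/(-11 + 1/126) = ((47/176 - I*√111/352) - 17594)/(-1385/126) = (-3096497/176 - I*√111/352)*(-126/1385) = 195079311/121880 + 63*I*√111/243760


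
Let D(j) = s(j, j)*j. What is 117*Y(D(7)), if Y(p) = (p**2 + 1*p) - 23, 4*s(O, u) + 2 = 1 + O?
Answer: 45747/4 ≈ 11437.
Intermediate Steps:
s(O, u) = -1/4 + O/4 (s(O, u) = -1/2 + (1 + O)/4 = -1/2 + (1/4 + O/4) = -1/4 + O/4)
D(j) = j*(-1/4 + j/4) (D(j) = (-1/4 + j/4)*j = j*(-1/4 + j/4))
Y(p) = -23 + p + p**2 (Y(p) = (p**2 + p) - 23 = (p + p**2) - 23 = -23 + p + p**2)
117*Y(D(7)) = 117*(-23 + (1/4)*7*(-1 + 7) + ((1/4)*7*(-1 + 7))**2) = 117*(-23 + (1/4)*7*6 + ((1/4)*7*6)**2) = 117*(-23 + 21/2 + (21/2)**2) = 117*(-23 + 21/2 + 441/4) = 117*(391/4) = 45747/4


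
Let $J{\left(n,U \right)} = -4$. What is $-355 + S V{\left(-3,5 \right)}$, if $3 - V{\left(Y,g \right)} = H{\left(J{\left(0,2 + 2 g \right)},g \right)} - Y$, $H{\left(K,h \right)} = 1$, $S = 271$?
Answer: $-626$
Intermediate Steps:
$V{\left(Y,g \right)} = 2 + Y$ ($V{\left(Y,g \right)} = 3 - \left(1 - Y\right) = 3 + \left(-1 + Y\right) = 2 + Y$)
$-355 + S V{\left(-3,5 \right)} = -355 + 271 \left(2 - 3\right) = -355 + 271 \left(-1\right) = -355 - 271 = -626$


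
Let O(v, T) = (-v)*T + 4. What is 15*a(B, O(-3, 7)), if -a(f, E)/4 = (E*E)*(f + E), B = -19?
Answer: -225000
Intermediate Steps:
O(v, T) = 4 - T*v (O(v, T) = -T*v + 4 = 4 - T*v)
a(f, E) = -4*E²*(E + f) (a(f, E) = -4*E*E*(f + E) = -4*E²*(E + f))
15*a(B, O(-3, 7)) = 15*(4*(4 - 1*7*(-3))²*(-(4 - 1*7*(-3)) - 1*(-19))) = 15*(4*(4 + 21)²*(-(4 + 21) + 19)) = 15*(4*25²*(-1*25 + 19)) = 15*(4*625*(-25 + 19)) = 15*(4*625*(-6)) = 15*(-15000) = -225000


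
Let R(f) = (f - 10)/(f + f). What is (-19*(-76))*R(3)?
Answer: -5054/3 ≈ -1684.7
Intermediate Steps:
R(f) = (-10 + f)/(2*f) (R(f) = (-10 + f)/((2*f)) = (-10 + f)*(1/(2*f)) = (-10 + f)/(2*f))
(-19*(-76))*R(3) = (-19*(-76))*((1/2)*(-10 + 3)/3) = 1444*((1/2)*(1/3)*(-7)) = 1444*(-7/6) = -5054/3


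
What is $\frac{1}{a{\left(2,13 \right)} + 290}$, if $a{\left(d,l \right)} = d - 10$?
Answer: $\frac{1}{282} \approx 0.0035461$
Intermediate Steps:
$a{\left(d,l \right)} = -10 + d$
$\frac{1}{a{\left(2,13 \right)} + 290} = \frac{1}{\left(-10 + 2\right) + 290} = \frac{1}{-8 + 290} = \frac{1}{282}$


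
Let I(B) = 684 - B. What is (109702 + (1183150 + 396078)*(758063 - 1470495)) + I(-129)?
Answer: -1125092451981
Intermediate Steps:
(109702 + (1183150 + 396078)*(758063 - 1470495)) + I(-129) = (109702 + (1183150 + 396078)*(758063 - 1470495)) + (684 - 1*(-129)) = (109702 + 1579228*(-712432)) + (684 + 129) = (109702 - 1125092562496) + 813 = -1125092452794 + 813 = -1125092451981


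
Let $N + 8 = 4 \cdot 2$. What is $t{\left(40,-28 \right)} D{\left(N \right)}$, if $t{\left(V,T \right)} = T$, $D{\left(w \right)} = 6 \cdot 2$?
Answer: $-336$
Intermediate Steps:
$N = 0$ ($N = -8 + 4 \cdot 2 = -8 + 8 = 0$)
$D{\left(w \right)} = 12$
$t{\left(40,-28 \right)} D{\left(N \right)} = \left(-28\right) 12 = -336$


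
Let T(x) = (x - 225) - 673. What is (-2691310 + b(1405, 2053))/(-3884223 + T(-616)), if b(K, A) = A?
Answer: 2689257/3885737 ≈ 0.69208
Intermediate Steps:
T(x) = -898 + x (T(x) = (-225 + x) - 673 = -898 + x)
(-2691310 + b(1405, 2053))/(-3884223 + T(-616)) = (-2691310 + 2053)/(-3884223 + (-898 - 616)) = -2689257/(-3884223 - 1514) = -2689257/(-3885737) = -2689257*(-1/3885737) = 2689257/3885737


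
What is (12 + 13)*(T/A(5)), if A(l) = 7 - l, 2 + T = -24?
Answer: -325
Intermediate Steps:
T = -26 (T = -2 - 24 = -26)
(12 + 13)*(T/A(5)) = (12 + 13)*(-26/(7 - 1*5)) = 25*(-26/(7 - 5)) = 25*(-26/2) = 25*(-26*½) = 25*(-13) = -325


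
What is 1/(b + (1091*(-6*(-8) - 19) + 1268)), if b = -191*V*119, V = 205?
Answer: -1/4626538 ≈ -2.1614e-7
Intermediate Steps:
b = -4659445 (b = -191*205*119 = -39155*119 = -4659445)
1/(b + (1091*(-6*(-8) - 19) + 1268)) = 1/(-4659445 + (1091*(-6*(-8) - 19) + 1268)) = 1/(-4659445 + (1091*(48 - 19) + 1268)) = 1/(-4659445 + (1091*29 + 1268)) = 1/(-4659445 + (31639 + 1268)) = 1/(-4659445 + 32907) = 1/(-4626538) = -1/4626538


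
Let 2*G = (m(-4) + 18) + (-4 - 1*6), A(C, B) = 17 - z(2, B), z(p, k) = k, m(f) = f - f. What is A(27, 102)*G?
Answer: -340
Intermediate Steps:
m(f) = 0
A(C, B) = 17 - B
G = 4 (G = ((0 + 18) + (-4 - 1*6))/2 = (18 + (-4 - 6))/2 = (18 - 10)/2 = (1/2)*8 = 4)
A(27, 102)*G = (17 - 1*102)*4 = (17 - 102)*4 = -85*4 = -340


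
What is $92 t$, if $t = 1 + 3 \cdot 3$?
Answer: $920$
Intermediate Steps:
$t = 10$ ($t = 1 + 9 = 10$)
$92 t = 92 \cdot 10 = 920$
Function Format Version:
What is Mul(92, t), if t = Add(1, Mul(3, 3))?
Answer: 920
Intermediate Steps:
t = 10 (t = Add(1, 9) = 10)
Mul(92, t) = Mul(92, 10) = 920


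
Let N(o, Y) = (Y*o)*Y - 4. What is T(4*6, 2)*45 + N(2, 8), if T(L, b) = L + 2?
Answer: 1294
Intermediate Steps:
N(o, Y) = -4 + o*Y² (N(o, Y) = o*Y² - 4 = -4 + o*Y²)
T(L, b) = 2 + L
T(4*6, 2)*45 + N(2, 8) = (2 + 4*6)*45 + (-4 + 2*8²) = (2 + 24)*45 + (-4 + 2*64) = 26*45 + (-4 + 128) = 1170 + 124 = 1294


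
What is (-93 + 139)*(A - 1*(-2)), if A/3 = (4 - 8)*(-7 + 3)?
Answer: 2300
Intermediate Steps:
A = 48 (A = 3*((4 - 8)*(-7 + 3)) = 3*(-4*(-4)) = 3*16 = 48)
(-93 + 139)*(A - 1*(-2)) = (-93 + 139)*(48 - 1*(-2)) = 46*(48 + 2) = 46*50 = 2300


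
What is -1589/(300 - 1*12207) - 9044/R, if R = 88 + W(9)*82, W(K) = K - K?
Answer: -3840967/37422 ≈ -102.64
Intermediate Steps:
W(K) = 0
R = 88 (R = 88 + 0*82 = 88 + 0 = 88)
-1589/(300 - 1*12207) - 9044/R = -1589/(300 - 1*12207) - 9044/88 = -1589/(300 - 12207) - 9044*1/88 = -1589/(-11907) - 2261/22 = -1589*(-1/11907) - 2261/22 = 227/1701 - 2261/22 = -3840967/37422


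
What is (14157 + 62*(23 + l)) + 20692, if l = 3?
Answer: 36461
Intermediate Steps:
(14157 + 62*(23 + l)) + 20692 = (14157 + 62*(23 + 3)) + 20692 = (14157 + 62*26) + 20692 = (14157 + 1612) + 20692 = 15769 + 20692 = 36461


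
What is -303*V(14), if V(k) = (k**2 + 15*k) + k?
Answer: -127260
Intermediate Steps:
V(k) = k**2 + 16*k
-303*V(14) = -4242*(16 + 14) = -4242*30 = -303*420 = -127260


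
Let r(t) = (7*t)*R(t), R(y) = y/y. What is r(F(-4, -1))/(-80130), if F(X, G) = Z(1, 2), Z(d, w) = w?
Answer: -7/40065 ≈ -0.00017472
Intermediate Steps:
R(y) = 1
F(X, G) = 2
r(t) = 7*t (r(t) = (7*t)*1 = 7*t)
r(F(-4, -1))/(-80130) = (7*2)/(-80130) = 14*(-1/80130) = -7/40065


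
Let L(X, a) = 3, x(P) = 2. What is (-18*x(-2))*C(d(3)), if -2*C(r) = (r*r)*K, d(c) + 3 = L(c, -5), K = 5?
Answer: 0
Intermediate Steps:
d(c) = 0 (d(c) = -3 + 3 = 0)
C(r) = -5*r**2/2 (C(r) = -r*r*5/2 = -r**2*5/2 = -5*r**2/2)
(-18*x(-2))*C(d(3)) = (-18*2)*(-5/2*0**2) = -(-90)*0 = -36*0 = 0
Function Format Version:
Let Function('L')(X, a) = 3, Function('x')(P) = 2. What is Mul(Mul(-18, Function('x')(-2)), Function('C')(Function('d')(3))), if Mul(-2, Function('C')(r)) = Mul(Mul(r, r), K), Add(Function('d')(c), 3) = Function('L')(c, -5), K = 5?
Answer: 0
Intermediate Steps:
Function('d')(c) = 0 (Function('d')(c) = Add(-3, 3) = 0)
Function('C')(r) = Mul(Rational(-5, 2), Pow(r, 2)) (Function('C')(r) = Mul(Rational(-1, 2), Mul(Mul(r, r), 5)) = Mul(Rational(-1, 2), Mul(Pow(r, 2), 5)) = Mul(Rational(-1, 2), Mul(5, Pow(r, 2))) = Mul(Rational(-5, 2), Pow(r, 2)))
Mul(Mul(-18, Function('x')(-2)), Function('C')(Function('d')(3))) = Mul(Mul(-18, 2), Mul(Rational(-5, 2), Pow(0, 2))) = Mul(-36, Mul(Rational(-5, 2), 0)) = Mul(-36, 0) = 0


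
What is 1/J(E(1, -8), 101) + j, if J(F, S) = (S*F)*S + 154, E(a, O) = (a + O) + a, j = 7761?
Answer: 473824571/61052 ≈ 7761.0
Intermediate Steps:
E(a, O) = O + 2*a (E(a, O) = (O + a) + a = O + 2*a)
J(F, S) = 154 + F*S² (J(F, S) = (F*S)*S + 154 = F*S² + 154 = 154 + F*S²)
1/J(E(1, -8), 101) + j = 1/(154 + (-8 + 2*1)*101²) + 7761 = 1/(154 + (-8 + 2)*10201) + 7761 = 1/(154 - 6*10201) + 7761 = 1/(154 - 61206) + 7761 = 1/(-61052) + 7761 = -1/61052 + 7761 = 473824571/61052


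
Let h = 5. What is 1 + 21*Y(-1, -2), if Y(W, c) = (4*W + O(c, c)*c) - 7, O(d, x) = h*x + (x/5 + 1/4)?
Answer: 1963/10 ≈ 196.30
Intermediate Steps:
O(d, x) = 1/4 + 26*x/5 (O(d, x) = 5*x + (x/5 + 1/4) = 5*x + (1/4 + x/5) = 1/4 + 26*x/5)
Y(W, c) = -7 + 4*W + c*(1/4 + 26*c/5) (Y(W, c) = (4*W + (1/4 + 26*c/5)*c) - 7 = (4*W + c*(1/4 + 26*c/5)) - 7 = -7 + 4*W + c*(1/4 + 26*c/5))
1 + 21*Y(-1, -2) = 1 + 21*(-7 + 4*(-1) + (1/20)*(-2)*(5 + 104*(-2))) = 1 + 21*(-7 - 4 + (1/20)*(-2)*(5 - 208)) = 1 + 21*(-7 - 4 + (1/20)*(-2)*(-203)) = 1 + 21*(-7 - 4 + 203/10) = 1 + 21*(93/10) = 1 + 1953/10 = 1963/10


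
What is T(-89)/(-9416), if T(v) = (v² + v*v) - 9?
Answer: -15833/9416 ≈ -1.6815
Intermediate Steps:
T(v) = -9 + 2*v² (T(v) = (v² + v²) - 9 = 2*v² - 9 = -9 + 2*v²)
T(-89)/(-9416) = (-9 + 2*(-89)²)/(-9416) = (-9 + 2*7921)*(-1/9416) = (-9 + 15842)*(-1/9416) = 15833*(-1/9416) = -15833/9416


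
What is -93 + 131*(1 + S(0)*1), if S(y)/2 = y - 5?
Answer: -1272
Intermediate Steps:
S(y) = -10 + 2*y (S(y) = 2*(y - 5) = 2*(-5 + y) = -10 + 2*y)
-93 + 131*(1 + S(0)*1) = -93 + 131*(1 + (-10 + 2*0)*1) = -93 + 131*(1 + (-10 + 0)*1) = -93 + 131*(1 - 10*1) = -93 + 131*(1 - 10) = -93 + 131*(-9) = -93 - 1179 = -1272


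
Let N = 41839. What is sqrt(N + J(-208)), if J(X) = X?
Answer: sqrt(41631) ≈ 204.04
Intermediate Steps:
sqrt(N + J(-208)) = sqrt(41839 - 208) = sqrt(41631)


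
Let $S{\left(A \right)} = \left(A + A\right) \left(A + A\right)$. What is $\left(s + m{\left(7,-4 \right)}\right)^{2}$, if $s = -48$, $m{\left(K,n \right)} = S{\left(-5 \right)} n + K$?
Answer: $194481$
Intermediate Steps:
$S{\left(A \right)} = 4 A^{2}$ ($S{\left(A \right)} = 2 A 2 A = 4 A^{2}$)
$m{\left(K,n \right)} = K + 100 n$ ($m{\left(K,n \right)} = 4 \left(-5\right)^{2} n + K = 4 \cdot 25 n + K = 100 n + K = K + 100 n$)
$\left(s + m{\left(7,-4 \right)}\right)^{2} = \left(-48 + \left(7 + 100 \left(-4\right)\right)\right)^{2} = \left(-48 + \left(7 - 400\right)\right)^{2} = \left(-48 - 393\right)^{2} = \left(-441\right)^{2} = 194481$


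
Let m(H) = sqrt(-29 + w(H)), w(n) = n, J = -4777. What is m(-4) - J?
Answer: 4777 + I*sqrt(33) ≈ 4777.0 + 5.7446*I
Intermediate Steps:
m(H) = sqrt(-29 + H)
m(-4) - J = sqrt(-29 - 4) - 1*(-4777) = sqrt(-33) + 4777 = I*sqrt(33) + 4777 = 4777 + I*sqrt(33)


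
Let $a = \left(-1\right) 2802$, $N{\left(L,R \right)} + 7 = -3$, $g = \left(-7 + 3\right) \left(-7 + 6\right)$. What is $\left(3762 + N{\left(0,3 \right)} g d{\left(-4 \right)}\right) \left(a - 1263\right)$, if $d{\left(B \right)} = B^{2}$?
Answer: $-12690930$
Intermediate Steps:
$g = 4$ ($g = \left(-4\right) \left(-1\right) = 4$)
$N{\left(L,R \right)} = -10$ ($N{\left(L,R \right)} = -7 - 3 = -10$)
$a = -2802$
$\left(3762 + N{\left(0,3 \right)} g d{\left(-4 \right)}\right) \left(a - 1263\right) = \left(3762 + \left(-10\right) 4 \left(-4\right)^{2}\right) \left(-2802 - 1263\right) = \left(3762 - 640\right) \left(-4065\right) = 3122 \left(-4065\right) = -12690930$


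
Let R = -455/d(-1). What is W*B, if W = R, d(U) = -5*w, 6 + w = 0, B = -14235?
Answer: 431795/2 ≈ 2.1590e+5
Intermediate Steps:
w = -6 (w = -6 + 0 = -6)
d(U) = 30 (d(U) = -5*(-6) = 30)
R = -91/6 (R = -455/30 = -455*1/30 = -91/6 ≈ -15.167)
W = -91/6 ≈ -15.167
W*B = -91/6*(-14235) = 431795/2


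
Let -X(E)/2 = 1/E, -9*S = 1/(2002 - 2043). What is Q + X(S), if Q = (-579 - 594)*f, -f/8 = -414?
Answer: -3885714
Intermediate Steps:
f = 3312 (f = -8*(-414) = 3312)
S = 1/369 (S = -1/(9*(2002 - 2043)) = -⅑/(-41) = -⅑*(-1/41) = 1/369 ≈ 0.0027100)
Q = -3884976 (Q = (-579 - 594)*3312 = -1173*3312 = -3884976)
X(E) = -2/E
Q + X(S) = -3884976 - 2/1/369 = -3884976 - 2*369 = -3884976 - 738 = -3885714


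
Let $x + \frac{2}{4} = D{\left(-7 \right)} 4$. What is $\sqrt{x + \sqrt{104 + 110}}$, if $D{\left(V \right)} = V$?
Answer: $\frac{\sqrt{-114 + 4 \sqrt{214}}}{2} \approx 3.7244 i$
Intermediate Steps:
$x = - \frac{57}{2}$ ($x = - \frac{1}{2} - 28 = - \frac{57}{2} \approx -28.5$)
$\sqrt{x + \sqrt{104 + 110}} = \sqrt{- \frac{57}{2} + \sqrt{104 + 110}} = \sqrt{- \frac{57}{2} + \sqrt{214}}$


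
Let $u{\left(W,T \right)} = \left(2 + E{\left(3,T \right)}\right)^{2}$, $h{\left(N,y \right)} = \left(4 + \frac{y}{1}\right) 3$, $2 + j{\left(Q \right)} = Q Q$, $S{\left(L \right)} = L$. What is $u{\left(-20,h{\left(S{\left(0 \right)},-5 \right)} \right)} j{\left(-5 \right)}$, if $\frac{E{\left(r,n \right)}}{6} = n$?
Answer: $5888$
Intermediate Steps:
$E{\left(r,n \right)} = 6 n$
$j{\left(Q \right)} = -2 + Q^{2}$ ($j{\left(Q \right)} = -2 + Q Q = -2 + Q^{2}$)
$h{\left(N,y \right)} = 12 + 3 y$ ($h{\left(N,y \right)} = \left(4 + y 1\right) 3 = \left(4 + y\right) 3 = 12 + 3 y$)
$u{\left(W,T \right)} = \left(2 + 6 T\right)^{2}$
$u{\left(-20,h{\left(S{\left(0 \right)},-5 \right)} \right)} j{\left(-5 \right)} = 4 \left(1 + 3 \left(12 + 3 \left(-5\right)\right)\right)^{2} \left(-2 + \left(-5\right)^{2}\right) = 4 \left(1 + 3 \left(12 - 15\right)\right)^{2} \left(-2 + 25\right) = 4 \left(1 + 3 \left(-3\right)\right)^{2} \cdot 23 = 4 \left(1 - 9\right)^{2} \cdot 23 = 4 \left(-8\right)^{2} \cdot 23 = 4 \cdot 64 \cdot 23 = 256 \cdot 23 = 5888$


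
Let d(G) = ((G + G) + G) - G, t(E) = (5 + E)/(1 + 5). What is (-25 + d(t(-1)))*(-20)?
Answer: 1420/3 ≈ 473.33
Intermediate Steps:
t(E) = 5/6 + E/6 (t(E) = (5 + E)/6 = (5 + E)*(1/6) = 5/6 + E/6)
d(G) = 2*G (d(G) = (2*G + G) - G = 3*G - G = 2*G)
(-25 + d(t(-1)))*(-20) = (-25 + 2*(5/6 + (1/6)*(-1)))*(-20) = (-25 + 2*(5/6 - 1/6))*(-20) = (-25 + 2*(2/3))*(-20) = (-25 + 4/3)*(-20) = -71/3*(-20) = 1420/3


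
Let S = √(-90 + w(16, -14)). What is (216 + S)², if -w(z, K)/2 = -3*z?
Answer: (216 + √6)² ≈ 47720.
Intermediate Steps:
w(z, K) = 6*z (w(z, K) = -(-6)*z = 6*z)
S = √6 (S = √(-90 + 6*16) = √(-90 + 96) = √6 ≈ 2.4495)
(216 + S)² = (216 + √6)²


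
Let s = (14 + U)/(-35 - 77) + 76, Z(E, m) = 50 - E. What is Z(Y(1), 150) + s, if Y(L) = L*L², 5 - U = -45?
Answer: 871/7 ≈ 124.43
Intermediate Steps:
U = 50 (U = 5 - 1*(-45) = 5 + 45 = 50)
Y(L) = L³
s = 528/7 (s = (14 + 50)/(-35 - 77) + 76 = 64/(-112) + 76 = -1/112*64 + 76 = -4/7 + 76 = 528/7 ≈ 75.429)
Z(Y(1), 150) + s = (50 - 1*1³) + 528/7 = (50 - 1*1) + 528/7 = (50 - 1) + 528/7 = 49 + 528/7 = 871/7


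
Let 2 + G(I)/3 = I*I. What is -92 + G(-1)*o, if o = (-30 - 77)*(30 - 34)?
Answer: -1376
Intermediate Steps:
G(I) = -6 + 3*I² (G(I) = -6 + 3*(I*I) = -6 + 3*I²)
o = 428 (o = -107*(-4) = 428)
-92 + G(-1)*o = -92 + (-6 + 3*(-1)²)*428 = -92 + (-6 + 3*1)*428 = -92 + (-6 + 3)*428 = -92 - 3*428 = -92 - 1284 = -1376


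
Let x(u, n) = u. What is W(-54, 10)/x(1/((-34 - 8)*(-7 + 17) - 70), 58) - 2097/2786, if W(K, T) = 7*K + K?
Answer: 589738383/2786 ≈ 2.1168e+5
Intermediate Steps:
W(K, T) = 8*K
W(-54, 10)/x(1/((-34 - 8)*(-7 + 17) - 70), 58) - 2097/2786 = (8*(-54))/(1/((-34 - 8)*(-7 + 17) - 70)) - 2097/2786 = -432/(1/(-42*10 - 70)) - 2097*1/2786 = -432/(1/(-420 - 70)) - 2097/2786 = -432/(1/(-490)) - 2097/2786 = -432/(-1/490) - 2097/2786 = -432*(-490) - 2097/2786 = 211680 - 2097/2786 = 589738383/2786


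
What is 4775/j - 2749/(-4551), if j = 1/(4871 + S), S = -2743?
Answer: 46243623949/4551 ≈ 1.0161e+7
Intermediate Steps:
j = 1/2128 (j = 1/(4871 - 2743) = 1/2128 ≈ 0.00046992)
4775/j - 2749/(-4551) = 4775/(1/2128) - 2749/(-4551) = 4775*2128 - 2749*(-1/4551) = 10161200 + 2749/4551 = 46243623949/4551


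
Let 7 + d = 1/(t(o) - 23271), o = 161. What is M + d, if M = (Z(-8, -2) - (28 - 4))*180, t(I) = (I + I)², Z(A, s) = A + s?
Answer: -492690450/80413 ≈ -6127.0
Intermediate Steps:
t(I) = 4*I² (t(I) = (2*I)² = 4*I²)
M = -6120 (M = ((-8 - 2) - (28 - 4))*180 = (-10 - 1*24)*180 = (-10 - 24)*180 = -34*180 = -6120)
d = -562890/80413 (d = -7 + 1/(4*161² - 23271) = -7 + 1/(4*25921 - 23271) = -7 + 1/(103684 - 23271) = -7 + 1/80413 = -562890/80413 ≈ -7.0000)
M + d = -6120 - 562890/80413 = -492690450/80413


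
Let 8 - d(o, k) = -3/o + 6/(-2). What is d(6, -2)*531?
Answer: 12213/2 ≈ 6106.5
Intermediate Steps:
d(o, k) = 11 + 3/o (d(o, k) = 8 - (-3/o + 6/(-2)) = 8 - (-3/o + 6*(-1/2)) = 8 - (-3/o - 3) = 8 - (-3 - 3/o) = 8 + (3 + 3/o) = 11 + 3/o)
d(6, -2)*531 = (11 + 3/6)*531 = (11 + 3*(1/6))*531 = (11 + 1/2)*531 = (23/2)*531 = 12213/2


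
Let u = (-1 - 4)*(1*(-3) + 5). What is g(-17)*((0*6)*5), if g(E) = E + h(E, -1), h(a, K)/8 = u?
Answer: 0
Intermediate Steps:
u = -10 (u = -5*(-3 + 5) = -5*2 = -10)
h(a, K) = -80 (h(a, K) = 8*(-10) = -80)
g(E) = -80 + E (g(E) = E - 80 = -80 + E)
g(-17)*((0*6)*5) = (-80 - 17)*((0*6)*5) = -0*5 = -97*0 = 0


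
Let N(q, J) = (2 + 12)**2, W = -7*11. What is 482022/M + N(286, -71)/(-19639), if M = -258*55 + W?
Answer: -9469226390/280189613 ≈ -33.796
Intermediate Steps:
W = -77
N(q, J) = 196 (N(q, J) = 14**2 = 196)
M = -14267 (M = -258*55 - 77 = -14190 - 77 = -14267)
482022/M + N(286, -71)/(-19639) = 482022/(-14267) + 196/(-19639) = 482022*(-1/14267) + 196*(-1/19639) = -482022/14267 - 196/19639 = -9469226390/280189613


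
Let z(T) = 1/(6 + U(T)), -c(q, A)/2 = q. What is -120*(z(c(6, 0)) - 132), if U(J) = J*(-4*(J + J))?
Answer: 3025460/191 ≈ 15840.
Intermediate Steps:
c(q, A) = -2*q
U(J) = -8*J**2 (U(J) = J*(-8*J) = -8*J**2)
z(T) = 1/(6 - 8*T**2)
-120*(z(c(6, 0)) - 132) = -120*(-1/(-6 + 8*(-2*6)**2) - 132) = -120*(-1/(-6 + 8*(-12)**2) - 132) = -120*(-1/(-6 + 8*144) - 132) = -120*(-1/(-6 + 1152) - 132) = -120*(-1/1146 - 132) = -120*(-151273/1146) = 3025460/191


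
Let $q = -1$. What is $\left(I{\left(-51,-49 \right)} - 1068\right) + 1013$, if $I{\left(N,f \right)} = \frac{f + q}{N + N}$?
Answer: $- \frac{2780}{51} \approx -54.51$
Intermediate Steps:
$I{\left(N,f \right)} = \frac{-1 + f}{2 N}$ ($I{\left(N,f \right)} = \frac{f - 1}{N + N} = \frac{-1 + f}{2 N}$)
$\left(I{\left(-51,-49 \right)} - 1068\right) + 1013 = \left(\frac{-1 - 49}{2 \left(-51\right)} - 1068\right) + 1013 = \left(\frac{1}{2} \left(- \frac{1}{51}\right) \left(-50\right) - 1068\right) + 1013 = \left(\frac{25}{51} - 1068\right) + 1013 = - \frac{54443}{51} + 1013 = - \frac{2780}{51}$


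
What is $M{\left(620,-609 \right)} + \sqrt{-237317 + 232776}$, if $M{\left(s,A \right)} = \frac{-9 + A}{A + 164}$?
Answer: $\frac{618}{445} + i \sqrt{4541} \approx 1.3888 + 67.387 i$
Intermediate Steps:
$M{\left(s,A \right)} = \frac{-9 + A}{164 + A}$
$M{\left(620,-609 \right)} + \sqrt{-237317 + 232776} = \frac{-9 - 609}{164 - 609} + \sqrt{-237317 + 232776} = \frac{1}{-445} \left(-618\right) + \sqrt{-4541} = \left(- \frac{1}{445}\right) \left(-618\right) + i \sqrt{4541} = \frac{618}{445} + i \sqrt{4541}$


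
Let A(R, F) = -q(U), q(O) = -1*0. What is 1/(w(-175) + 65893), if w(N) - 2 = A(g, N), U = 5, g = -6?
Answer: 1/65895 ≈ 1.5176e-5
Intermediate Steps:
q(O) = 0
A(R, F) = 0 (A(R, F) = -1*0 = 0)
w(N) = 2 (w(N) = 2 + 0 = 2)
1/(w(-175) + 65893) = 1/(2 + 65893) = 1/65895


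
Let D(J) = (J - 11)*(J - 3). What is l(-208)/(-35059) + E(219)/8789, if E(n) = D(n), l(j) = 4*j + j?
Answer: 1584271312/308133551 ≈ 5.1415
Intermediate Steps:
D(J) = (-11 + J)*(-3 + J)
l(j) = 5*j
E(n) = 33 + n**2 - 14*n
l(-208)/(-35059) + E(219)/8789 = (5*(-208))/(-35059) + (33 + 219**2 - 14*219)/8789 = -1040*(-1/35059) + (33 + 47961 - 3066)*(1/8789) = 1040/35059 + 44928*(1/8789) = 1040/35059 + 44928/8789 = 1584271312/308133551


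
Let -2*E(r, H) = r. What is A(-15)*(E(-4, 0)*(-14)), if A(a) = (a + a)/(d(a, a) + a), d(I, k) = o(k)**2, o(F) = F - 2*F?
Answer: 4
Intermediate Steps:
o(F) = -F
E(r, H) = -r/2
d(I, k) = k**2 (d(I, k) = (-k)**2 = k**2)
A(a) = 2*a/(a + a**2) (A(a) = (a + a)/(a**2 + a) = (2*a)/(a + a**2) = 2*a/(a + a**2))
A(-15)*(E(-4, 0)*(-14)) = (2/(1 - 15))*(-1/2*(-4)*(-14)) = (2/(-14))*(2*(-14)) = (2*(-1/14))*(-28) = -1/7*(-28) = 4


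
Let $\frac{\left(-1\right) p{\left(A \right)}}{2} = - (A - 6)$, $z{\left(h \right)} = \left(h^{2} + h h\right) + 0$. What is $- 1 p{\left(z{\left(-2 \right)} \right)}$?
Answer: $-4$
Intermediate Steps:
$z{\left(h \right)} = 2 h^{2}$ ($z{\left(h \right)} = \left(h^{2} + h^{2}\right) + 0 = 2 h^{2} + 0 = 2 h^{2}$)
$p{\left(A \right)} = -12 + 2 A$ ($p{\left(A \right)} = - 2 \left(- (A - 6)\right) = - 2 \left(- (-6 + A)\right) = - 2 \left(6 - A\right) = -12 + 2 A$)
$- 1 p{\left(z{\left(-2 \right)} \right)} = - 1 \left(-12 + 2 \cdot 2 \left(-2\right)^{2}\right) = - 1 \left(-12 + 2 \cdot 2 \cdot 4\right) = - 1 \left(-12 + 2 \cdot 8\right) = - 1 \left(-12 + 16\right) = - 1 \cdot 4 = \left(-1\right) 4 = -4$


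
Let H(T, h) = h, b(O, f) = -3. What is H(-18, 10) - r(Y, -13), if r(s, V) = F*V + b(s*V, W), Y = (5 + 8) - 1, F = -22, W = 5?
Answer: -273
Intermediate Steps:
Y = 12 (Y = 13 - 1 = 12)
r(s, V) = -3 - 22*V (r(s, V) = -22*V - 3 = -3 - 22*V)
H(-18, 10) - r(Y, -13) = 10 - (-3 - 22*(-13)) = 10 - (-3 + 286) = 10 - 1*283 = 10 - 283 = -273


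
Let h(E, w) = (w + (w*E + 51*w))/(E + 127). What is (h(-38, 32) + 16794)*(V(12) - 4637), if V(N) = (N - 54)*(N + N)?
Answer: -8439918530/89 ≈ -9.4831e+7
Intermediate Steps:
V(N) = 2*N*(-54 + N) (V(N) = (-54 + N)*(2*N) = 2*N*(-54 + N))
h(E, w) = (52*w + E*w)/(127 + E) (h(E, w) = (w + (E*w + 51*w))/(127 + E) = (w + (51*w + E*w))/(127 + E) = (52*w + E*w)/(127 + E))
(h(-38, 32) + 16794)*(V(12) - 4637) = (32*(52 - 38)/(127 - 38) + 16794)*(2*12*(-54 + 12) - 4637) = (32*14/89 + 16794)*(2*12*(-42) - 4637) = (32*(1/89)*14 + 16794)*(-1008 - 4637) = (448/89 + 16794)*(-5645) = (1495114/89)*(-5645) = -8439918530/89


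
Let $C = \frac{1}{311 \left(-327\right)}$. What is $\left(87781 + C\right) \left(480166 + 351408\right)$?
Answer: $\frac{7423514614776344}{101697} \approx 7.2996 \cdot 10^{10}$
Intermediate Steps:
$C = - \frac{1}{101697}$ ($C = \frac{1}{-101697} = - \frac{1}{101697} \approx -9.8331 \cdot 10^{-6}$)
$\left(87781 + C\right) \left(480166 + 351408\right) = \left(87781 - \frac{1}{101697}\right) \left(480166 + 351408\right) = \frac{8927064356}{101697} \cdot 831574 = \frac{7423514614776344}{101697}$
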